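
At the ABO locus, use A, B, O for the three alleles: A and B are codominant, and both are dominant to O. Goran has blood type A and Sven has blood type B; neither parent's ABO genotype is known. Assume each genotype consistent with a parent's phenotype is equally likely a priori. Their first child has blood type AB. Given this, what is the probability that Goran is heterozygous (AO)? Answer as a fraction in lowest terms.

Possible genotypes: Goran ∈ {AA, AO}; Sven ∈ {BB, BO}.
Weight each parental genotype pair by prior × P(type-AB child):
  AA × BB: posterior weight 4/9.
  AA × BO: posterior weight 2/9.
  AO × BB: posterior weight 2/9.
  AO × BO: posterior weight 1/9.
Sum the posterior weight over pairs where Goran is AO: 1/3.

1/3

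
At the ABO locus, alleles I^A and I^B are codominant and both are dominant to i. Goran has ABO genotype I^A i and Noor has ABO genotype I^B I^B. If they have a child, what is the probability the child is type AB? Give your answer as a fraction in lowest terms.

1/2

ABO cross I^A i × I^B I^B → offspring phenotypes: 1/2 B, 1/2 AB.
So P(type AB) = 1/2.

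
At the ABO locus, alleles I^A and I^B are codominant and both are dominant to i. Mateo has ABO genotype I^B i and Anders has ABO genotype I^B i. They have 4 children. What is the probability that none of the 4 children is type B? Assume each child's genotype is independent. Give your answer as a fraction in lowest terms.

ABO cross I^B i × I^B i → 1/4 O, 3/4 B.
So P(type B) = 3/4 per child.
P(not type B) = 1/4 for one child; (1/4)^4 = 1/256.

1/256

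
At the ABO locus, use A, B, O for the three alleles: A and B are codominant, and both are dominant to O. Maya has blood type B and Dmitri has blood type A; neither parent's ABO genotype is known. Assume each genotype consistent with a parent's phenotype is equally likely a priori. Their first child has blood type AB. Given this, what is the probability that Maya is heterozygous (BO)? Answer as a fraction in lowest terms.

1/3

Possible genotypes: Maya ∈ {BB, BO}; Dmitri ∈ {AA, AO}.
Weight each parental genotype pair by prior × P(type-AB child):
  BB × AA: posterior weight 4/9.
  BB × AO: posterior weight 2/9.
  BO × AA: posterior weight 2/9.
  BO × AO: posterior weight 1/9.
Sum the posterior weight over pairs where Maya is BO: 1/3.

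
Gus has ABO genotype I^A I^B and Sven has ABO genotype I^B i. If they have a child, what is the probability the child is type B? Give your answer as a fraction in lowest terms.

ABO cross I^A I^B × I^B i → offspring phenotypes: 1/4 A, 1/2 B, 1/4 AB.
So P(type B) = 1/2.

1/2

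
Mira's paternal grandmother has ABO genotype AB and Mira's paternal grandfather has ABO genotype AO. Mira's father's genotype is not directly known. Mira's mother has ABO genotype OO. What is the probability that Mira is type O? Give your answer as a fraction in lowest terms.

Mira's father's ABO genotype from AB × AO: 1/4 AA, 1/4 AB, 1/4 AO, 1/4 BO.
Crossing each possibility with the mother OO and summing P(type O): 1/4·0 + 1/4·0 + 1/4·1/2 + 1/4·1/2 = 1/4.

1/4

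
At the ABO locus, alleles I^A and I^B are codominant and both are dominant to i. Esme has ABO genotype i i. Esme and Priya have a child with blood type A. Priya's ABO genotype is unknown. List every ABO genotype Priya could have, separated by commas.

I^A I^A, I^A I^B, I^A i

For each candidate genotype of Priya, check whether crossing it with i i can produce every observed child phenotype.
  I^A I^A → possible child types {A} ✓
  I^A I^B → possible child types {A, B} ✓
  I^A i → possible child types {O, A} ✓
  I^B I^B → possible child types {B} ✗
  I^B i → possible child types {O, B} ✗
  i i → possible child types {O} ✗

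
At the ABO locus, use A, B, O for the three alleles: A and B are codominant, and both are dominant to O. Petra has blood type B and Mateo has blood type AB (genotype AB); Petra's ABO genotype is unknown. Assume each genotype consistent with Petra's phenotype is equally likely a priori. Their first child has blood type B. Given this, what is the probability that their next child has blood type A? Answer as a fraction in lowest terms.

1/8

Possible genotypes: Petra ∈ {BB, BO}; Mateo ∈ {AB}.
Weight each parental genotype pair by prior × P(type-B child):
  BB × AB: posterior weight 1/2; P(next child type A) = 0.
  BO × AB: posterior weight 1/2; P(next child type A) = 1/4.
Weighted sum = 1/8.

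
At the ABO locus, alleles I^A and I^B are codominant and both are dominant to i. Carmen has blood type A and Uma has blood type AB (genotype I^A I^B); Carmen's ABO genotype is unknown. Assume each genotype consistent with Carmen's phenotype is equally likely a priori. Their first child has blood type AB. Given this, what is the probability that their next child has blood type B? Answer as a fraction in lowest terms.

Possible genotypes: Carmen ∈ {I^A I^A, I^A i}; Uma ∈ {I^A I^B}.
Weight each parental genotype pair by prior × P(type-AB child):
  I^A I^A × I^A I^B: posterior weight 2/3; P(next child type B) = 0.
  I^A i × I^A I^B: posterior weight 1/3; P(next child type B) = 1/4.
Weighted sum = 1/12.

1/12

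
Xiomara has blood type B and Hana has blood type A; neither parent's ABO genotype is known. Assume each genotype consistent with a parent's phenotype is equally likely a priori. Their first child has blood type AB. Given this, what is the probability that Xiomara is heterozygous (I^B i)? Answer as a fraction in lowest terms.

Possible genotypes: Xiomara ∈ {I^B I^B, I^B i}; Hana ∈ {I^A I^A, I^A i}.
Weight each parental genotype pair by prior × P(type-AB child):
  I^B I^B × I^A I^A: posterior weight 4/9.
  I^B I^B × I^A i: posterior weight 2/9.
  I^B i × I^A I^A: posterior weight 2/9.
  I^B i × I^A i: posterior weight 1/9.
Sum the posterior weight over pairs where Xiomara is I^B i: 1/3.

1/3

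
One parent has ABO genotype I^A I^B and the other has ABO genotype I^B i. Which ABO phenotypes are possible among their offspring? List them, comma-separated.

A, B, AB

Gametes from I^A I^B × I^B i give offspring ABO genotypes I^A I^B, I^A i, I^B I^B, I^B i, i.e. phenotypes A, B, AB.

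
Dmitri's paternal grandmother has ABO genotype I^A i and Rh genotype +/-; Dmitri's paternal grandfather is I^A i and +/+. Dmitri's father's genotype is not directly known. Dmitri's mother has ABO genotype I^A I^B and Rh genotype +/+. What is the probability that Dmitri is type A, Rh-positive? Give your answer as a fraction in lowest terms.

Dmitri's father's ABO genotype from I^A i × I^A i: 1/4 I^A I^A, 1/2 I^A i, 1/4 i i.
Crossing each possibility with the mother I^A I^B and summing P(type A): 1/4·1/2 + 1/2·1/2 + 1/4·1/2 = 1/2.
Similarly for Rh via the father's Rh distribution: P(Rh+) = 1.
Independent loci: 1/2 × 1 = 1/2.

1/2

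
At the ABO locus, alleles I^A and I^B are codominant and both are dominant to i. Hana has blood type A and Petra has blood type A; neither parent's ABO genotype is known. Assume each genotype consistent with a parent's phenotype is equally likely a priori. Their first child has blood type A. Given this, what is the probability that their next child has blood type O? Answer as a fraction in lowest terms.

Possible genotypes: Hana ∈ {I^A I^A, I^A i}; Petra ∈ {I^A I^A, I^A i}.
Weight each parental genotype pair by prior × P(type-A child):
  I^A I^A × I^A I^A: posterior weight 4/15; P(next child type O) = 0.
  I^A I^A × I^A i: posterior weight 4/15; P(next child type O) = 0.
  I^A i × I^A I^A: posterior weight 4/15; P(next child type O) = 0.
  I^A i × I^A i: posterior weight 1/5; P(next child type O) = 1/4.
Weighted sum = 1/20.

1/20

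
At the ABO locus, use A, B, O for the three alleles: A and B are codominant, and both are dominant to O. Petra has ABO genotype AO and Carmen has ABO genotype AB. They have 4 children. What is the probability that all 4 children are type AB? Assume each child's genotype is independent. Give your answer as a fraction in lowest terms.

ABO cross AO × AB → 1/2 A, 1/4 B, 1/4 AB.
So P(type AB) = 1/4 per child.
All 4 independent: (1/4)^4 = 1/256.

1/256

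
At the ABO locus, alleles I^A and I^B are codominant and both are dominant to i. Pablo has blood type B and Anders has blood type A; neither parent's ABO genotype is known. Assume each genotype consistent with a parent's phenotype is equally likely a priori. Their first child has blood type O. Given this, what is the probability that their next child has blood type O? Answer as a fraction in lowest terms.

1/4

Possible genotypes: Pablo ∈ {I^B I^B, I^B i}; Anders ∈ {I^A I^A, I^A i}.
Weight each parental genotype pair by prior × P(type-O child):
  I^B i × I^A i: posterior weight 1; P(next child type O) = 1/4.
Weighted sum = 1/4.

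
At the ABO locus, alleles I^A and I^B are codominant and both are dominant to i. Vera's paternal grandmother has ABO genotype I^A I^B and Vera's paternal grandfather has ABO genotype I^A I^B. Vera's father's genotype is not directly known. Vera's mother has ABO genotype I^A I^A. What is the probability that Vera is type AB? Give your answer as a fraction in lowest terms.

Vera's father's ABO genotype from I^A I^B × I^A I^B: 1/4 I^A I^A, 1/2 I^A I^B, 1/4 I^B I^B.
Crossing each possibility with the mother I^A I^A and summing P(type AB): 1/4·0 + 1/2·1/2 + 1/4·1 = 1/2.

1/2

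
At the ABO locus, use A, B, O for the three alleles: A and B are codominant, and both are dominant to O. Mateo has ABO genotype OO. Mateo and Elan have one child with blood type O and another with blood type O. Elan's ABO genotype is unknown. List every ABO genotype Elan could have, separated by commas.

For each candidate genotype of Elan, check whether crossing it with OO can produce every observed child phenotype.
  AA → possible child types {A} ✗
  AB → possible child types {A, B} ✗
  AO → possible child types {O, A} ✓
  BB → possible child types {B} ✗
  BO → possible child types {O, B} ✓
  OO → possible child types {O} ✓

AO, BO, OO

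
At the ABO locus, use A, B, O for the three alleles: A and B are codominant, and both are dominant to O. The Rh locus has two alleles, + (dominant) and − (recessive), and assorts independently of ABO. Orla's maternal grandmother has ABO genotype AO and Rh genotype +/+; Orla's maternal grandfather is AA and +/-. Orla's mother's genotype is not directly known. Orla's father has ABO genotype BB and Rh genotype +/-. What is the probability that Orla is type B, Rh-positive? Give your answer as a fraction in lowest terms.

Orla's mother's ABO genotype from AO × AA: 1/2 AA, 1/2 AO.
Crossing each possibility with the father BB and summing P(type B): 1/2·0 + 1/2·1/2 = 1/4.
Similarly for Rh via the mother's Rh distribution: P(Rh+) = 7/8.
Independent loci: 1/4 × 7/8 = 7/32.

7/32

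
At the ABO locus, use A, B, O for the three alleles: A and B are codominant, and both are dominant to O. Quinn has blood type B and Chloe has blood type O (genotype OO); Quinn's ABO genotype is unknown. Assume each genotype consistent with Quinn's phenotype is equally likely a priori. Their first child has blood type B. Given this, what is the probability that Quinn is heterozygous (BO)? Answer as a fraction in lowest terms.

Possible genotypes: Quinn ∈ {BB, BO}; Chloe ∈ {OO}.
Weight each parental genotype pair by prior × P(type-B child):
  BB × OO: posterior weight 2/3.
  BO × OO: posterior weight 1/3.
Sum the posterior weight over pairs where Quinn is BO: 1/3.

1/3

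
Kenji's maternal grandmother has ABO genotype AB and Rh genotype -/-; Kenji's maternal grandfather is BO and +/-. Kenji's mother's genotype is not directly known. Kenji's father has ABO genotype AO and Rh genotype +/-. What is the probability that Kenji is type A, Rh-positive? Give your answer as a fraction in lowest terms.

Kenji's mother's ABO genotype from AB × BO: 1/4 AB, 1/4 AO, 1/4 BB, 1/4 BO.
Crossing each possibility with the father AO and summing P(type A): 1/4·1/2 + 1/4·3/4 + 1/4·0 + 1/4·1/4 = 3/8.
Similarly for Rh via the mother's Rh distribution: P(Rh+) = 5/8.
Independent loci: 3/8 × 5/8 = 15/64.

15/64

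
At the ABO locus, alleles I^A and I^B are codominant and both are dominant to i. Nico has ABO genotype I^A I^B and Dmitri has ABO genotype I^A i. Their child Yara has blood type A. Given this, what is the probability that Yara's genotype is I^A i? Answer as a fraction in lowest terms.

Cross I^A I^B × I^A i → 1/4 I^A I^A, 1/4 I^A I^B, 1/4 I^A i, 1/4 I^B i.
Type-A genotypes among offspring: I^A I^A (1/4), I^A i (1/4); total 1/2.
P(I^A i | type A) = (1/4) / (1/2) = 1/2.

1/2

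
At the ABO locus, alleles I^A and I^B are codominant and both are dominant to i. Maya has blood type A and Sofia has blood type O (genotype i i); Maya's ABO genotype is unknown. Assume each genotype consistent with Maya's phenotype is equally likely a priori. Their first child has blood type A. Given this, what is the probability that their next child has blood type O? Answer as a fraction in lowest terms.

Possible genotypes: Maya ∈ {I^A I^A, I^A i}; Sofia ∈ {i i}.
Weight each parental genotype pair by prior × P(type-A child):
  I^A I^A × i i: posterior weight 2/3; P(next child type O) = 0.
  I^A i × i i: posterior weight 1/3; P(next child type O) = 1/2.
Weighted sum = 1/6.

1/6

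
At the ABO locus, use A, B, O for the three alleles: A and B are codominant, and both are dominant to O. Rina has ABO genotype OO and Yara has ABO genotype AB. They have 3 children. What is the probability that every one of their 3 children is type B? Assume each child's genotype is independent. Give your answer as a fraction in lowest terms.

1/8

ABO cross OO × AB → 1/2 A, 1/2 B.
So P(type B) = 1/2 per child.
All 3 independent: (1/2)^3 = 1/8.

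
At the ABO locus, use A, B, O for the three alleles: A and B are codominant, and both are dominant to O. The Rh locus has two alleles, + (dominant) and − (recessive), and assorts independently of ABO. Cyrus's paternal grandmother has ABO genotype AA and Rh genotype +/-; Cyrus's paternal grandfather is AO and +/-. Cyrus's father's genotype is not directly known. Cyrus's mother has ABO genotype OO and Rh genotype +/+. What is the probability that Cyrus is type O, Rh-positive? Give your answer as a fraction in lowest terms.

Cyrus's father's ABO genotype from AA × AO: 1/2 AA, 1/2 AO.
Crossing each possibility with the mother OO and summing P(type O): 1/2·0 + 1/2·1/2 = 1/4.
Similarly for Rh via the father's Rh distribution: P(Rh+) = 1.
Independent loci: 1/4 × 1 = 1/4.

1/4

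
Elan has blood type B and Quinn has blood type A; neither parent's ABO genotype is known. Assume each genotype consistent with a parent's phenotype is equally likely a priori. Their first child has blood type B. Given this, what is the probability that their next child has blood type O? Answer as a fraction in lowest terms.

1/12

Possible genotypes: Elan ∈ {BB, BO}; Quinn ∈ {AA, AO}.
Weight each parental genotype pair by prior × P(type-B child):
  BB × AO: posterior weight 2/3; P(next child type O) = 0.
  BO × AO: posterior weight 1/3; P(next child type O) = 1/4.
Weighted sum = 1/12.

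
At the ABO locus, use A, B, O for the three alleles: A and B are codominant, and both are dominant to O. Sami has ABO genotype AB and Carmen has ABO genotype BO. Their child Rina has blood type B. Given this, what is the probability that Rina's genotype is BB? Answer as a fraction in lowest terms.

1/2

Cross AB × BO → 1/4 AB, 1/4 AO, 1/4 BB, 1/4 BO.
Type-B genotypes among offspring: BB (1/4), BO (1/4); total 1/2.
P(BB | type B) = (1/4) / (1/2) = 1/2.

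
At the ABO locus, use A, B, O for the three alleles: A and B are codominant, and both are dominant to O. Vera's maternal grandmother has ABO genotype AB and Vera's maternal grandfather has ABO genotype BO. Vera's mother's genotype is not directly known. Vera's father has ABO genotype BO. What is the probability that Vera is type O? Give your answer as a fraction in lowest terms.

1/8

Vera's mother's ABO genotype from AB × BO: 1/4 AB, 1/4 AO, 1/4 BB, 1/4 BO.
Crossing each possibility with the father BO and summing P(type O): 1/4·0 + 1/4·1/4 + 1/4·0 + 1/4·1/4 = 1/8.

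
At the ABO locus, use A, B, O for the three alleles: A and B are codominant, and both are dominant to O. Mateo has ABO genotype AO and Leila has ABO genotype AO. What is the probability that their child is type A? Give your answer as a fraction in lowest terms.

3/4

ABO cross AO × AO → offspring phenotypes: 1/4 O, 3/4 A.
So P(type A) = 3/4.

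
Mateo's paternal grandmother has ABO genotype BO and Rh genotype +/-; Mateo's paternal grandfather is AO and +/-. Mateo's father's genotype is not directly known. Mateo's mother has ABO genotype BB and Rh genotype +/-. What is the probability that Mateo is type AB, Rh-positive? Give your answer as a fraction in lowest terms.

Mateo's father's ABO genotype from BO × AO: 1/4 AB, 1/4 AO, 1/4 BO, 1/4 OO.
Crossing each possibility with the mother BB and summing P(type AB): 1/4·1/2 + 1/4·1/2 + 1/4·0 + 1/4·0 = 1/4.
Similarly for Rh via the father's Rh distribution: P(Rh+) = 3/4.
Independent loci: 1/4 × 3/4 = 3/16.

3/16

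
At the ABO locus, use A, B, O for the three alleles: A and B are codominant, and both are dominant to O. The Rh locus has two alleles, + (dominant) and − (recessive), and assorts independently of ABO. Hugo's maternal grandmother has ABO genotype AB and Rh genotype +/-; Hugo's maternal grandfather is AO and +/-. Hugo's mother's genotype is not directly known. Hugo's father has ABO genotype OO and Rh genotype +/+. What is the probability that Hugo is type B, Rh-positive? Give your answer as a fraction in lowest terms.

Hugo's mother's ABO genotype from AB × AO: 1/4 AA, 1/4 AB, 1/4 AO, 1/4 BO.
Crossing each possibility with the father OO and summing P(type B): 1/4·0 + 1/4·1/2 + 1/4·0 + 1/4·1/2 = 1/4.
Similarly for Rh via the mother's Rh distribution: P(Rh+) = 1.
Independent loci: 1/4 × 1 = 1/4.

1/4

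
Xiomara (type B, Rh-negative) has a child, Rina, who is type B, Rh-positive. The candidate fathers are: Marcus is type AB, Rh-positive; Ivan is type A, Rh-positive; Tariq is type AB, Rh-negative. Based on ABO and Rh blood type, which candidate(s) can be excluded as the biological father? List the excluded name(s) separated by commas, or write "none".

A candidate is excluded only if no genotype consistent with his phenotype could produce a type B, Rh-positive child with a type B, Rh-negative mother.
Tariq (type AB, Rh-): no genotype consistent with that phenotype can produce a type-B Rh+ child with a type-B mother.

Tariq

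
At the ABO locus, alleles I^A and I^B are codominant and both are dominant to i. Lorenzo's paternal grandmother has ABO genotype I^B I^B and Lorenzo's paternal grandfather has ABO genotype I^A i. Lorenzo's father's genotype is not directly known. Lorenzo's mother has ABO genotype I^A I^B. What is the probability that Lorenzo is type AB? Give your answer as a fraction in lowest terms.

3/8

Lorenzo's father's ABO genotype from I^B I^B × I^A i: 1/2 I^A I^B, 1/2 I^B i.
Crossing each possibility with the mother I^A I^B and summing P(type AB): 1/2·1/2 + 1/2·1/4 = 3/8.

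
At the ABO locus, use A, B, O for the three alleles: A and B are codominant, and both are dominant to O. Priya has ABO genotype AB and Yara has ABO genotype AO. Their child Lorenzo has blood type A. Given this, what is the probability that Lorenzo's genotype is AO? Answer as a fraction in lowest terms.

1/2

Cross AB × AO → 1/4 AA, 1/4 AB, 1/4 AO, 1/4 BO.
Type-A genotypes among offspring: AA (1/4), AO (1/4); total 1/2.
P(AO | type A) = (1/4) / (1/2) = 1/2.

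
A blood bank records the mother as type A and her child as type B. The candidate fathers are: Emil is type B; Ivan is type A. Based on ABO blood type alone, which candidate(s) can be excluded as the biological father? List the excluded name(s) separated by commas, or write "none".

A candidate is excluded only if no genotype consistent with his phenotype could produce a type B child with a type A mother.
Ivan (type A): no genotype consistent with that phenotype can produce a type-B child with a type-A mother.

Ivan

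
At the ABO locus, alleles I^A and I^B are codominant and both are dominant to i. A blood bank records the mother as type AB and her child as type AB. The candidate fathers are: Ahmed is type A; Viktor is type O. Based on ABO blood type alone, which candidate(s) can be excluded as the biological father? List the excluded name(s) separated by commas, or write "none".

Viktor

A candidate is excluded only if no genotype consistent with his phenotype could produce a type AB child with a type AB mother.
Viktor (type O): no genotype consistent with that phenotype can produce a type-AB child with a type-AB mother.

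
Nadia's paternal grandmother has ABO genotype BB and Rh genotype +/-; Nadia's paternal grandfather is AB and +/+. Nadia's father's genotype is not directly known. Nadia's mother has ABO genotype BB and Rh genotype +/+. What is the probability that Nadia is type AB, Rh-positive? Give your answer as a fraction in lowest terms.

Nadia's father's ABO genotype from BB × AB: 1/2 AB, 1/2 BB.
Crossing each possibility with the mother BB and summing P(type AB): 1/2·1/2 + 1/2·0 = 1/4.
Similarly for Rh via the father's Rh distribution: P(Rh+) = 1.
Independent loci: 1/4 × 1 = 1/4.

1/4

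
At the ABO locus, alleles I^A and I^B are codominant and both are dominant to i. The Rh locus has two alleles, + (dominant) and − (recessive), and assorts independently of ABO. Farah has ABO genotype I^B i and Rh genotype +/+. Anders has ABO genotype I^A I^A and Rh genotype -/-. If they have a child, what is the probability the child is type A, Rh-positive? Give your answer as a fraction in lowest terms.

1/2

ABO cross I^B i × I^A I^A → offspring phenotypes: 1/2 A, 1/2 AB.
Rh cross +/+ × -/- → 1 Rh+.
Independent loci: P(type A, Rh-positive) = 1/2 × 1 = 1/2.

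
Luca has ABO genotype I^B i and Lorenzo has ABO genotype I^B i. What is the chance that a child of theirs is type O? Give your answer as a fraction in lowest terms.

ABO cross I^B i × I^B i → offspring phenotypes: 1/4 O, 3/4 B.
So P(type O) = 1/4.

1/4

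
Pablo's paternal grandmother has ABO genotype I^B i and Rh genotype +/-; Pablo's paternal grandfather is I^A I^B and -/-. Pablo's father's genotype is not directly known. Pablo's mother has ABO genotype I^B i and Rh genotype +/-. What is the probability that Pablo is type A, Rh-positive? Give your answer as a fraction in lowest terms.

5/64

Pablo's father's ABO genotype from I^B i × I^A I^B: 1/4 I^A I^B, 1/4 I^A i, 1/4 I^B I^B, 1/4 I^B i.
Crossing each possibility with the mother I^B i and summing P(type A): 1/4·1/4 + 1/4·1/4 + 1/4·0 + 1/4·0 = 1/8.
Similarly for Rh via the father's Rh distribution: P(Rh+) = 5/8.
Independent loci: 1/8 × 5/8 = 5/64.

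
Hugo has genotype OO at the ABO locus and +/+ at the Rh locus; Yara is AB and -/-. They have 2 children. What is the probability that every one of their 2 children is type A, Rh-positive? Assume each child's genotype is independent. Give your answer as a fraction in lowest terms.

1/4

ABO cross OO × AB → 1/2 A, 1/2 B.
Rh cross +/+ × -/- → 1 Rh+; so P(type A, Rh-positive) = 1/2 × 1 = 1/2 per child.
All 2 independent: (1/2)^2 = 1/4.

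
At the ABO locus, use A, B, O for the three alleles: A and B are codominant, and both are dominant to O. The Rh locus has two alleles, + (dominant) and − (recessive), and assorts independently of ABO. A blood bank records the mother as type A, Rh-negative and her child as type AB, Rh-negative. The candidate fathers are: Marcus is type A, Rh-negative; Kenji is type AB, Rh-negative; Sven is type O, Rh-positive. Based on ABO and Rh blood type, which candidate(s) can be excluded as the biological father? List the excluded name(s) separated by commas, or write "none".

A candidate is excluded only if no genotype consistent with his phenotype could produce a type AB, Rh-negative child with a type A, Rh-negative mother.
Marcus (type A, Rh-): no genotype consistent with that phenotype can produce a type-AB Rh- child with a type-A mother.
Sven (type O, Rh+): no genotype consistent with that phenotype can produce a type-AB Rh- child with a type-A mother.

Marcus, Sven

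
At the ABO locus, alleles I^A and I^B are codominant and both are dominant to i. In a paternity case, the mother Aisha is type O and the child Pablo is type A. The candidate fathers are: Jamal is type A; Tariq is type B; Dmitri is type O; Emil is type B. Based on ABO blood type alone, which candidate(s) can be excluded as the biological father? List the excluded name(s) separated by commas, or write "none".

Tariq, Dmitri, Emil

A candidate is excluded only if no genotype consistent with his phenotype could produce a type A child with a type O mother.
Tariq (type B): no genotype consistent with that phenotype can produce a type-A child with a type-O mother.
Dmitri (type O): no genotype consistent with that phenotype can produce a type-A child with a type-O mother.
Emil (type B): no genotype consistent with that phenotype can produce a type-A child with a type-O mother.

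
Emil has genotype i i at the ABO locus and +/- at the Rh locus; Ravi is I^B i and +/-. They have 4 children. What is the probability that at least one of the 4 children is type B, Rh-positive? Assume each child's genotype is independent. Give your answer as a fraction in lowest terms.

3471/4096

ABO cross i i × I^B i → 1/2 O, 1/2 B.
Rh cross +/- × +/- → 3/4 Rh+, 1/4 Rh-; so P(type B, Rh-positive) = 1/2 × 3/4 = 3/8 per child.
P(none) = (5/8)^4 = 625/4096; P(at least one) = 1 − 625/4096 = 3471/4096.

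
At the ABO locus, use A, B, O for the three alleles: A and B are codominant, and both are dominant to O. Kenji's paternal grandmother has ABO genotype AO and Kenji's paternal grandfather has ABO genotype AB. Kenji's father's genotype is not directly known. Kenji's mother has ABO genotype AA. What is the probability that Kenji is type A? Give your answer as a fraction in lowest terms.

3/4

Kenji's father's ABO genotype from AO × AB: 1/4 AA, 1/4 AB, 1/4 AO, 1/4 BO.
Crossing each possibility with the mother AA and summing P(type A): 1/4·1 + 1/4·1/2 + 1/4·1 + 1/4·1/2 = 3/4.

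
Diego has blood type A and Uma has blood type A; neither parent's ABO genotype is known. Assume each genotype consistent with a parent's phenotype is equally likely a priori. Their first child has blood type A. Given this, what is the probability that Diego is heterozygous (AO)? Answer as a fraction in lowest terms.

7/15

Possible genotypes: Diego ∈ {AA, AO}; Uma ∈ {AA, AO}.
Weight each parental genotype pair by prior × P(type-A child):
  AA × AA: posterior weight 4/15.
  AA × AO: posterior weight 4/15.
  AO × AA: posterior weight 4/15.
  AO × AO: posterior weight 1/5.
Sum the posterior weight over pairs where Diego is AO: 7/15.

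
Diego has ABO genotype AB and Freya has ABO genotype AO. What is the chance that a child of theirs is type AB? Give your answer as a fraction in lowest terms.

ABO cross AB × AO → offspring phenotypes: 1/2 A, 1/4 B, 1/4 AB.
So P(type AB) = 1/4.

1/4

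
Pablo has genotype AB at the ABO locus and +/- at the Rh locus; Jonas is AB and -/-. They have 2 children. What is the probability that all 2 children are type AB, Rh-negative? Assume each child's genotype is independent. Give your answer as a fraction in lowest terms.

1/16

ABO cross AB × AB → 1/4 A, 1/4 B, 1/2 AB.
Rh cross +/- × -/- → 1/2 Rh+, 1/2 Rh-; so P(type AB, Rh-negative) = 1/2 × 1/2 = 1/4 per child.
All 2 independent: (1/4)^2 = 1/16.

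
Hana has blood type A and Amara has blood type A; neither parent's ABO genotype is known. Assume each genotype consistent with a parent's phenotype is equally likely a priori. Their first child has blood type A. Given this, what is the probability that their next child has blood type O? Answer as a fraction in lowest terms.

1/20

Possible genotypes: Hana ∈ {I^A I^A, I^A i}; Amara ∈ {I^A I^A, I^A i}.
Weight each parental genotype pair by prior × P(type-A child):
  I^A I^A × I^A I^A: posterior weight 4/15; P(next child type O) = 0.
  I^A I^A × I^A i: posterior weight 4/15; P(next child type O) = 0.
  I^A i × I^A I^A: posterior weight 4/15; P(next child type O) = 0.
  I^A i × I^A i: posterior weight 1/5; P(next child type O) = 1/4.
Weighted sum = 1/20.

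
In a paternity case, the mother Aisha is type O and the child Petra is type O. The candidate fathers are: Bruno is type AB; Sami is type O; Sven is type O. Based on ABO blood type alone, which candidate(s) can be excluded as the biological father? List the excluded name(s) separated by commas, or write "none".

Bruno

A candidate is excluded only if no genotype consistent with his phenotype could produce a type O child with a type O mother.
Bruno (type AB): no genotype consistent with that phenotype can produce a type-O child with a type-O mother.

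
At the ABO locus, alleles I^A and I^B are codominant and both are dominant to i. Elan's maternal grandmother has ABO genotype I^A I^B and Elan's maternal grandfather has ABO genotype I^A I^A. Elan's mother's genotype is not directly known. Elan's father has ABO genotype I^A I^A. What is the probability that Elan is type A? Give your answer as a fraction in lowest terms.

Elan's mother's ABO genotype from I^A I^B × I^A I^A: 1/2 I^A I^A, 1/2 I^A I^B.
Crossing each possibility with the father I^A I^A and summing P(type A): 1/2·1 + 1/2·1/2 = 3/4.

3/4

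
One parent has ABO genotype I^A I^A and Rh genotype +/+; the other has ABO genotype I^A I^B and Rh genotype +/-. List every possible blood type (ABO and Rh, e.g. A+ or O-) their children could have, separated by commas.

Gametes from I^A I^A × I^A I^B give offspring ABO genotypes I^A I^A, I^A I^B, i.e. phenotypes A, AB.
Rh cross +/+ × +/- → phenotypes Rh+.
Combining independently: A+, AB+.

A+, AB+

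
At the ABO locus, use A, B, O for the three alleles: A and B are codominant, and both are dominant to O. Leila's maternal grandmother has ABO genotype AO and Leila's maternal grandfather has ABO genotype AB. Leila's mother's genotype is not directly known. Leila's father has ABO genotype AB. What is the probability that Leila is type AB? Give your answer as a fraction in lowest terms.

3/8

Leila's mother's ABO genotype from AO × AB: 1/4 AA, 1/4 AB, 1/4 AO, 1/4 BO.
Crossing each possibility with the father AB and summing P(type AB): 1/4·1/2 + 1/4·1/2 + 1/4·1/4 + 1/4·1/4 = 3/8.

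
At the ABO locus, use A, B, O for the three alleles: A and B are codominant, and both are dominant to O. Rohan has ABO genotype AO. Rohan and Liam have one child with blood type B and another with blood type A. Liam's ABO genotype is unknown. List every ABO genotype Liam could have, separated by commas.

For each candidate genotype of Liam, check whether crossing it with AO can produce every observed child phenotype.
  AA → possible child types {A} ✗
  AB → possible child types {A, B, AB} ✓
  AO → possible child types {O, A} ✗
  BB → possible child types {B, AB} ✗
  BO → possible child types {O, A, B, AB} ✓
  OO → possible child types {O, A} ✗

AB, BO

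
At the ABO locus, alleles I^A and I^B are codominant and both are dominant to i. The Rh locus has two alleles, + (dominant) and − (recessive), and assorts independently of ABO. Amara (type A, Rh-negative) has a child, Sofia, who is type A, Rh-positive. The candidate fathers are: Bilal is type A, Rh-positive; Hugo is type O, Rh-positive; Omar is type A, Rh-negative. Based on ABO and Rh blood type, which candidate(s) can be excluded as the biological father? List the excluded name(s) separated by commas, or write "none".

Omar

A candidate is excluded only if no genotype consistent with his phenotype could produce a type A, Rh-positive child with a type A, Rh-negative mother.
Omar (type A, Rh-): no genotype consistent with that phenotype can produce a type-A Rh+ child with a type-A mother.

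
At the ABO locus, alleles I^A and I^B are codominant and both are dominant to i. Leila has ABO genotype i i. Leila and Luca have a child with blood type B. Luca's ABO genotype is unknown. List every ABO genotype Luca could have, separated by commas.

I^A I^B, I^B I^B, I^B i

For each candidate genotype of Luca, check whether crossing it with i i can produce every observed child phenotype.
  I^A I^A → possible child types {A} ✗
  I^A I^B → possible child types {A, B} ✓
  I^A i → possible child types {O, A} ✗
  I^B I^B → possible child types {B} ✓
  I^B i → possible child types {O, B} ✓
  i i → possible child types {O} ✗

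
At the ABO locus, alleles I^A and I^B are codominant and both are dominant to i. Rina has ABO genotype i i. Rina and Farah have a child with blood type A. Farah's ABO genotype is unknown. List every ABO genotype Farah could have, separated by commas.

I^A I^A, I^A I^B, I^A i

For each candidate genotype of Farah, check whether crossing it with i i can produce every observed child phenotype.
  I^A I^A → possible child types {A} ✓
  I^A I^B → possible child types {A, B} ✓
  I^A i → possible child types {O, A} ✓
  I^B I^B → possible child types {B} ✗
  I^B i → possible child types {O, B} ✗
  i i → possible child types {O} ✗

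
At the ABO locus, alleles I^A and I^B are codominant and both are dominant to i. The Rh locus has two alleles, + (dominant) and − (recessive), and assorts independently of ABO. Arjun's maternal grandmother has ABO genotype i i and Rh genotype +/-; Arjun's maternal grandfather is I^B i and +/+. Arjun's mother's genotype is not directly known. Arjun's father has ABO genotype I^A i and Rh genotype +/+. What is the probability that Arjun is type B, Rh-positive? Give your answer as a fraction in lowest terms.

Arjun's mother's ABO genotype from i i × I^B i: 1/2 I^B i, 1/2 i i.
Crossing each possibility with the father I^A i and summing P(type B): 1/2·1/4 + 1/2·0 = 1/8.
Similarly for Rh via the mother's Rh distribution: P(Rh+) = 1.
Independent loci: 1/8 × 1 = 1/8.

1/8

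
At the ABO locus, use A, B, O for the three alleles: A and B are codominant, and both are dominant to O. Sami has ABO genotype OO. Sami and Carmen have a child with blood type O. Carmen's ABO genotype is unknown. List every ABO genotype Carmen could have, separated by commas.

AO, BO, OO

For each candidate genotype of Carmen, check whether crossing it with OO can produce every observed child phenotype.
  AA → possible child types {A} ✗
  AB → possible child types {A, B} ✗
  AO → possible child types {O, A} ✓
  BB → possible child types {B} ✗
  BO → possible child types {O, B} ✓
  OO → possible child types {O} ✓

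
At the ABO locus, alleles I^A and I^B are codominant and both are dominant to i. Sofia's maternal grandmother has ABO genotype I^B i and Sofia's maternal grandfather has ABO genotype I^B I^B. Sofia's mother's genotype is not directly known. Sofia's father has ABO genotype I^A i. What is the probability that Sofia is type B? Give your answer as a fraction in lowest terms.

3/8

Sofia's mother's ABO genotype from I^B i × I^B I^B: 1/2 I^B I^B, 1/2 I^B i.
Crossing each possibility with the father I^A i and summing P(type B): 1/2·1/2 + 1/2·1/4 = 3/8.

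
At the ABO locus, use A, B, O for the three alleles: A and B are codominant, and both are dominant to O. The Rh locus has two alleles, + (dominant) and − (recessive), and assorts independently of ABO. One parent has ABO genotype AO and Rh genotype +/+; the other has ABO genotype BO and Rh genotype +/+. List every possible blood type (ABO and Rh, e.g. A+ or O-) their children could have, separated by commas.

O+, A+, B+, AB+

Gametes from AO × BO give offspring ABO genotypes AB, AO, BO, OO, i.e. phenotypes O, A, B, AB.
Rh cross +/+ × +/+ → phenotypes Rh+.
Combining independently: O+, A+, B+, AB+.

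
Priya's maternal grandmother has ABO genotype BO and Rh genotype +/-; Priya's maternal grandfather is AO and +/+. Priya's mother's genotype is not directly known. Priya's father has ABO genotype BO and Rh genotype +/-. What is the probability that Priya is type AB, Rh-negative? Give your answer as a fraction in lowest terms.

1/64

Priya's mother's ABO genotype from BO × AO: 1/4 AB, 1/4 AO, 1/4 BO, 1/4 OO.
Crossing each possibility with the father BO and summing P(type AB): 1/4·1/4 + 1/4·1/4 + 1/4·0 + 1/4·0 = 1/8.
Similarly for Rh via the mother's Rh distribution: P(Rh-) = 1/8.
Independent loci: 1/8 × 1/8 = 1/64.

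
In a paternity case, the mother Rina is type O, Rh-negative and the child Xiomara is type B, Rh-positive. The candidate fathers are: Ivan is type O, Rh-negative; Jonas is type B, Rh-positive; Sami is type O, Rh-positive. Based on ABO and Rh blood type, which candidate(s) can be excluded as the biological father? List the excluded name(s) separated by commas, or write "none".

Ivan, Sami

A candidate is excluded only if no genotype consistent with his phenotype could produce a type B, Rh-positive child with a type O, Rh-negative mother.
Ivan (type O, Rh-): no genotype consistent with that phenotype can produce a type-B Rh+ child with a type-O mother.
Sami (type O, Rh+): no genotype consistent with that phenotype can produce a type-B Rh+ child with a type-O mother.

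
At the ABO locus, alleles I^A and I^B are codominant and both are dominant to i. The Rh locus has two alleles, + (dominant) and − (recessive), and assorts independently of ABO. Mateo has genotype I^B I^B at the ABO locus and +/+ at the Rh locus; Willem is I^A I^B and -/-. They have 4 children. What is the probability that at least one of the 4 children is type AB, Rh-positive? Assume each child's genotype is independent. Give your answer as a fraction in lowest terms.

15/16

ABO cross I^B I^B × I^A I^B → 1/2 B, 1/2 AB.
Rh cross +/+ × -/- → 1 Rh+; so P(type AB, Rh-positive) = 1/2 × 1 = 1/2 per child.
P(none) = (1/2)^4 = 1/16; P(at least one) = 1 − 1/16 = 15/16.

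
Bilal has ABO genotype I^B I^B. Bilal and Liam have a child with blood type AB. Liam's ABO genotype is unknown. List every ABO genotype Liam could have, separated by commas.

For each candidate genotype of Liam, check whether crossing it with I^B I^B can produce every observed child phenotype.
  I^A I^A → possible child types {AB} ✓
  I^A I^B → possible child types {B, AB} ✓
  I^A i → possible child types {B, AB} ✓
  I^B I^B → possible child types {B} ✗
  I^B i → possible child types {B} ✗
  i i → possible child types {B} ✗

I^A I^A, I^A I^B, I^A i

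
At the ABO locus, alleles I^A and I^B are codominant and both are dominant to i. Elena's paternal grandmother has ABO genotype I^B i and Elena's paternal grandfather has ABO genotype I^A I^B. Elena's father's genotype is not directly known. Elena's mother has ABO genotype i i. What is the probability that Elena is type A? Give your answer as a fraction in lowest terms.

1/4

Elena's father's ABO genotype from I^B i × I^A I^B: 1/4 I^A I^B, 1/4 I^A i, 1/4 I^B I^B, 1/4 I^B i.
Crossing each possibility with the mother i i and summing P(type A): 1/4·1/2 + 1/4·1/2 + 1/4·0 + 1/4·0 = 1/4.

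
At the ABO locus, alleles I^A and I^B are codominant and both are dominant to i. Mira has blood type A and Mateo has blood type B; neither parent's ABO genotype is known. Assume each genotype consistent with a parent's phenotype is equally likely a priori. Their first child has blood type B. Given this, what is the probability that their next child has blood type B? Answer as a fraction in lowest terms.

Possible genotypes: Mira ∈ {I^A I^A, I^A i}; Mateo ∈ {I^B I^B, I^B i}.
Weight each parental genotype pair by prior × P(type-B child):
  I^A i × I^B I^B: posterior weight 2/3; P(next child type B) = 1/2.
  I^A i × I^B i: posterior weight 1/3; P(next child type B) = 1/4.
Weighted sum = 5/12.

5/12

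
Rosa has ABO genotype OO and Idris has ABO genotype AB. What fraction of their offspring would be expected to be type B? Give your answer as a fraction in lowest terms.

1/2

ABO cross OO × AB → offspring phenotypes: 1/2 A, 1/2 B.
So P(type B) = 1/2.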